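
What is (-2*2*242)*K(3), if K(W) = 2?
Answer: -1936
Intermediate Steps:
(-2*2*242)*K(3) = (-2*2*242)*2 = -4*242*2 = -968*2 = -1936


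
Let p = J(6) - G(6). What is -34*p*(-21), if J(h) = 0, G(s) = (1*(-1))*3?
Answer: 2142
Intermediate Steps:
G(s) = -3 (G(s) = -1*3 = -3)
p = 3 (p = 0 - 1*(-3) = 0 + 3 = 3)
-34*p*(-21) = -34*3*(-21) = -102*(-21) = 2142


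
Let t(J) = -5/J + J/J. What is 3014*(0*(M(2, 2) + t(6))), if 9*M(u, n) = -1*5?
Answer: 0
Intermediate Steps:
M(u, n) = -5/9 (M(u, n) = (-1*5)/9 = (⅑)*(-5) = -5/9)
t(J) = 1 - 5/J (t(J) = -5/J + 1 = 1 - 5/J)
3014*(0*(M(2, 2) + t(6))) = 3014*(0*(-5/9 + (-5 + 6)/6)) = 3014*(0*(-5/9 + (⅙)*1)) = 3014*(0*(-5/9 + ⅙)) = 3014*(0*(-7/18)) = 3014*0 = 0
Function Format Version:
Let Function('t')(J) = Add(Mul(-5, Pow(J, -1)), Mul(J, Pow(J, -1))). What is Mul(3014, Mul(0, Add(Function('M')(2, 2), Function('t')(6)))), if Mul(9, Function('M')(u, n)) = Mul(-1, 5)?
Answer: 0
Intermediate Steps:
Function('M')(u, n) = Rational(-5, 9) (Function('M')(u, n) = Mul(Rational(1, 9), Mul(-1, 5)) = Mul(Rational(1, 9), -5) = Rational(-5, 9))
Function('t')(J) = Add(1, Mul(-5, Pow(J, -1))) (Function('t')(J) = Add(Mul(-5, Pow(J, -1)), 1) = Add(1, Mul(-5, Pow(J, -1))))
Mul(3014, Mul(0, Add(Function('M')(2, 2), Function('t')(6)))) = Mul(3014, Mul(0, Add(Rational(-5, 9), Mul(Pow(6, -1), Add(-5, 6))))) = Mul(3014, Mul(0, Add(Rational(-5, 9), Mul(Rational(1, 6), 1)))) = Mul(3014, Mul(0, Add(Rational(-5, 9), Rational(1, 6)))) = Mul(3014, Mul(0, Rational(-7, 18))) = Mul(3014, 0) = 0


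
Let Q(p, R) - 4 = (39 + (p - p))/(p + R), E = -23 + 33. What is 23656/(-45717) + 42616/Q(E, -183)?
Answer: 337036243888/29853201 ≈ 11290.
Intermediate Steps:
E = 10
Q(p, R) = 4 + 39/(R + p) (Q(p, R) = 4 + (39 + (p - p))/(p + R) = 4 + (39 + 0)/(R + p) = 4 + 39/(R + p))
23656/(-45717) + 42616/Q(E, -183) = 23656/(-45717) + 42616/(((39 + 4*(-183) + 4*10)/(-183 + 10))) = 23656*(-1/45717) + 42616/(((39 - 732 + 40)/(-173))) = -23656/45717 + 42616/((-1/173*(-653))) = -23656/45717 + 42616/(653/173) = -23656/45717 + 42616*(173/653) = -23656/45717 + 7372568/653 = 337036243888/29853201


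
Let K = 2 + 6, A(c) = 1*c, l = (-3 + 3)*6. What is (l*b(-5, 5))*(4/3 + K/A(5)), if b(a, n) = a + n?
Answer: 0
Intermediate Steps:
l = 0 (l = 0*6 = 0)
A(c) = c
K = 8
(l*b(-5, 5))*(4/3 + K/A(5)) = (0*(-5 + 5))*(4/3 + 8/5) = (0*0)*(4*(1/3) + 8*(1/5)) = 0*(4/3 + 8/5) = 0*(44/15) = 0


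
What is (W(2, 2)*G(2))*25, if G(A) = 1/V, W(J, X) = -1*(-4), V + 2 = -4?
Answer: -50/3 ≈ -16.667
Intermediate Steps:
V = -6 (V = -2 - 4 = -6)
W(J, X) = 4
G(A) = -1/6 (G(A) = 1/(-6) = -1/6)
(W(2, 2)*G(2))*25 = (4*(-1/6))*25 = -2/3*25 = -50/3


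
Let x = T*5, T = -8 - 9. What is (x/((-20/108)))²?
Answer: 210681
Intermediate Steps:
T = -17
x = -85 (x = -17*5 = -85)
(x/((-20/108)))² = (-85/((-20/108)))² = (-85/((-20*1/108)))² = (-85/(-5/27))² = (-85*(-27/5))² = 459² = 210681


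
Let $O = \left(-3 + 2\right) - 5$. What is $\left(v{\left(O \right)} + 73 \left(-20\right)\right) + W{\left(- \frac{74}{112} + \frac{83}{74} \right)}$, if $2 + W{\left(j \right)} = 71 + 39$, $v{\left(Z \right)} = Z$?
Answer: $-1358$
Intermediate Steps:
$O = -6$ ($O = -1 - 5 = -6$)
$W{\left(j \right)} = 108$ ($W{\left(j \right)} = -2 + \left(71 + 39\right) = -2 + 110 = 108$)
$\left(v{\left(O \right)} + 73 \left(-20\right)\right) + W{\left(- \frac{74}{112} + \frac{83}{74} \right)} = \left(-6 + 73 \left(-20\right)\right) + 108 = \left(-6 - 1460\right) + 108 = -1466 + 108 = -1358$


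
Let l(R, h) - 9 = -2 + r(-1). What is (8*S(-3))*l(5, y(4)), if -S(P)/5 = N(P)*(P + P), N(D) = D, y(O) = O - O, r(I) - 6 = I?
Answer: -8640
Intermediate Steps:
r(I) = 6 + I
y(O) = 0
l(R, h) = 12 (l(R, h) = 9 + (-2 + (6 - 1)) = 9 + (-2 + 5) = 9 + 3 = 12)
S(P) = -10*P² (S(P) = -5*P*(P + P) = -5*P*2*P = -10*P²)
(8*S(-3))*l(5, y(4)) = (8*(-10*(-3)²))*12 = (8*(-10*9))*12 = (8*(-90))*12 = -720*12 = -8640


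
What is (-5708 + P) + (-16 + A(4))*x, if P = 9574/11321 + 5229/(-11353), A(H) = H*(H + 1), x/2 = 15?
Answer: -718161128931/128527313 ≈ -5587.6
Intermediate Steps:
x = 30 (x = 2*15 = 30)
A(H) = H*(1 + H)
P = 49496113/128527313 (P = 9574*(1/11321) + 5229*(-1/11353) = 9574/11321 - 5229/11353 = 49496113/128527313 ≈ 0.38510)
(-5708 + P) + (-16 + A(4))*x = (-5708 + 49496113/128527313) + (-16 + 4*(1 + 4))*30 = -733584406491/128527313 + (-16 + 4*5)*30 = -733584406491/128527313 + (-16 + 20)*30 = -733584406491/128527313 + 4*30 = -733584406491/128527313 + 120 = -718161128931/128527313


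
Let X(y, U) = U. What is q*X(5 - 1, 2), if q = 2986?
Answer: 5972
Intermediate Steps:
q*X(5 - 1, 2) = 2986*2 = 5972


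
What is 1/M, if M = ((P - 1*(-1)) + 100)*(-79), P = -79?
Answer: -1/1738 ≈ -0.00057537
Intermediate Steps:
M = -1738 (M = ((-79 - 1*(-1)) + 100)*(-79) = ((-79 + 1) + 100)*(-79) = (-78 + 100)*(-79) = 22*(-79) = -1738)
1/M = 1/(-1738) = -1/1738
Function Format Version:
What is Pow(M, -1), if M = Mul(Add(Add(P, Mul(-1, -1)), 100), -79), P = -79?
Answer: Rational(-1, 1738) ≈ -0.00057537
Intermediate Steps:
M = -1738 (M = Mul(Add(Add(-79, Mul(-1, -1)), 100), -79) = Mul(Add(Add(-79, 1), 100), -79) = Mul(Add(-78, 100), -79) = Mul(22, -79) = -1738)
Pow(M, -1) = Pow(-1738, -1) = Rational(-1, 1738)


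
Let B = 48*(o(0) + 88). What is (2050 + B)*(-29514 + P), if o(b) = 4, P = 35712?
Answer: 40076268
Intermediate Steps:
B = 4416 (B = 48*(4 + 88) = 48*92 = 4416)
(2050 + B)*(-29514 + P) = (2050 + 4416)*(-29514 + 35712) = 6466*6198 = 40076268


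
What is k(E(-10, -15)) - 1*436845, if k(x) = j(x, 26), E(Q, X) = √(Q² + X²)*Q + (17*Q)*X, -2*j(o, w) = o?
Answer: -438120 + 25*√13 ≈ -4.3803e+5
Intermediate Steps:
j(o, w) = -o/2
E(Q, X) = Q*√(Q² + X²) + 17*Q*X
k(x) = -x/2
k(E(-10, -15)) - 1*436845 = -(-5)*(√((-10)² + (-15)²) + 17*(-15)) - 1*436845 = -(-5)*(√(100 + 225) - 255) - 436845 = -(-5)*(√325 - 255) - 436845 = -(-5)*(5*√13 - 255) - 436845 = -(-5)*(-255 + 5*√13) - 436845 = -(2550 - 50*√13)/2 - 436845 = (-1275 + 25*√13) - 436845 = -438120 + 25*√13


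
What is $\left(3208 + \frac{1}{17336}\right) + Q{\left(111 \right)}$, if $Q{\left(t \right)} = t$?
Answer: $\frac{57538185}{17336} \approx 3319.0$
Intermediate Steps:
$\left(3208 + \frac{1}{17336}\right) + Q{\left(111 \right)} = \left(3208 + \frac{1}{17336}\right) + 111 = \frac{55613889}{17336} + 111 = \frac{57538185}{17336}$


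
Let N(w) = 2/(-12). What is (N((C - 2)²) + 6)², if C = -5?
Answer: 1225/36 ≈ 34.028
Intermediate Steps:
N(w) = -⅙ (N(w) = 2*(-1/12) = -⅙)
(N((C - 2)²) + 6)² = (-⅙ + 6)² = (35/6)² = 1225/36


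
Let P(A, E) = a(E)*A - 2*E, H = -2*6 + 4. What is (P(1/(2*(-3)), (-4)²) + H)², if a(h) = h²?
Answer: 61504/9 ≈ 6833.8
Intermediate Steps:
H = -8 (H = -12 + 4 = -8)
P(A, E) = -2*E + A*E² (P(A, E) = E²*A - 2*E = A*E² - 2*E = -2*E + A*E²)
(P(1/(2*(-3)), (-4)²) + H)² = ((-4)²*(-2 + (-4)²/(2*(-3))) - 8)² = (16*(-2 + 16/(-6)) - 8)² = (16*(-2 - ⅙*16) - 8)² = (16*(-2 - 8/3) - 8)² = (16*(-14/3) - 8)² = (-224/3 - 8)² = (-248/3)² = 61504/9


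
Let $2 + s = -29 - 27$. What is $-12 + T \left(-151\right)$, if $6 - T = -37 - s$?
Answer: $2253$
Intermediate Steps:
$s = -58$ ($s = -2 - 56 = -58$)
$T = -15$ ($T = 6 - \left(-37 - -58\right) = 6 - \left(-37 + 58\right) = 6 - 21 = -15$)
$-12 + T \left(-151\right) = -12 - -2265 = -12 + 2265 = 2253$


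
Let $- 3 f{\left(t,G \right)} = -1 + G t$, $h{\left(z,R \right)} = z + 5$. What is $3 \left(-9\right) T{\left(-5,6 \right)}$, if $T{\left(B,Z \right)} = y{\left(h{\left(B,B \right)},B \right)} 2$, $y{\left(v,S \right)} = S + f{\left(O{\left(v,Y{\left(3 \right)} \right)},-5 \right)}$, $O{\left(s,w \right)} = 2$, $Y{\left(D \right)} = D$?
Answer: $72$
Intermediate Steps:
$h{\left(z,R \right)} = 5 + z$
$f{\left(t,G \right)} = \frac{1}{3} - \frac{G t}{3}$ ($f{\left(t,G \right)} = - \frac{-1 + G t}{3} = \frac{1}{3} - \frac{G t}{3}$)
$y{\left(v,S \right)} = \frac{11}{3} + S$ ($y{\left(v,S \right)} = S - \left(- \frac{1}{3} - \frac{10}{3}\right) = S + \left(\frac{1}{3} + \frac{10}{3}\right) = S + \frac{11}{3} = \frac{11}{3} + S$)
$T{\left(B,Z \right)} = \frac{22}{3} + 2 B$ ($T{\left(B,Z \right)} = \left(\frac{11}{3} + B\right) 2 = \frac{22}{3} + 2 B$)
$3 \left(-9\right) T{\left(-5,6 \right)} = 3 \left(-9\right) \left(\frac{22}{3} + 2 \left(-5\right)\right) = - 27 \left(\frac{22}{3} - 10\right) = \left(-27\right) \left(- \frac{8}{3}\right) = 72$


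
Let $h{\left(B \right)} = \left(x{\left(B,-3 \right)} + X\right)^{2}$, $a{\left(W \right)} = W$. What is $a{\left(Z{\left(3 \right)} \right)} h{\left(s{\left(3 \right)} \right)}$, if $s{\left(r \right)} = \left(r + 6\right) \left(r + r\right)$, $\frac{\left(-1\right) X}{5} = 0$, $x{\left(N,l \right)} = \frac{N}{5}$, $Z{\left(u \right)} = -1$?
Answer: $- \frac{2916}{25} \approx -116.64$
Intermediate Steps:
$x{\left(N,l \right)} = \frac{N}{5}$ ($x{\left(N,l \right)} = N \frac{1}{5} = \frac{N}{5}$)
$X = 0$ ($X = \left(-5\right) 0 = 0$)
$s{\left(r \right)} = 2 r \left(6 + r\right)$ ($s{\left(r \right)} = \left(6 + r\right) 2 r = 2 r \left(6 + r\right)$)
$h{\left(B \right)} = \frac{B^{2}}{25}$ ($h{\left(B \right)} = \left(\frac{B}{5} + 0\right)^{2} = \left(\frac{B}{5}\right)^{2} = \frac{B^{2}}{25}$)
$a{\left(Z{\left(3 \right)} \right)} h{\left(s{\left(3 \right)} \right)} = - \frac{\left(2 \cdot 3 \left(6 + 3\right)\right)^{2}}{25} = - \frac{\left(2 \cdot 3 \cdot 9\right)^{2}}{25} = - \frac{54^{2}}{25} = - \frac{2916}{25}$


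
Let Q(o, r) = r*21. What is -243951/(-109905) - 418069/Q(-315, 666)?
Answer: -14178658253/512377110 ≈ -27.672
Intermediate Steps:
Q(o, r) = 21*r
-243951/(-109905) - 418069/Q(-315, 666) = -243951/(-109905) - 418069/(21*666) = -243951*(-1/109905) - 418069/13986 = 81317/36635 - 418069*1/13986 = 81317/36635 - 418069/13986 = -14178658253/512377110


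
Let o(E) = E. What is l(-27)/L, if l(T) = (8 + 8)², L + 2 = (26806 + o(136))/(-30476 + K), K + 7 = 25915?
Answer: -584704/18039 ≈ -32.413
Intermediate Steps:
K = 25908 (K = -7 + 25915 = 25908)
L = -18039/2284 (L = -2 + (26806 + 136)/(-30476 + 25908) = -2 + 26942/(-4568) = -2 + 26942*(-1/4568) = -2 - 13471/2284 = -18039/2284 ≈ -7.8980)
l(T) = 256 (l(T) = 16² = 256)
l(-27)/L = 256/(-18039/2284) = 256*(-2284/18039) = -584704/18039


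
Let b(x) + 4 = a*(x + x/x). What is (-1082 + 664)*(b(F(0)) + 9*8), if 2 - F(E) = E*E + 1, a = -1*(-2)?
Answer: -30096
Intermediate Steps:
a = 2
F(E) = 1 - E² (F(E) = 2 - (E*E + 1) = 2 - (E² + 1) = 2 - (1 + E²) = 2 + (-1 - E²) = 1 - E²)
b(x) = -2 + 2*x (b(x) = -4 + 2*(x + x/x) = -4 + 2*(x + 1) = -4 + 2*(1 + x) = -4 + (2 + 2*x) = -2 + 2*x)
(-1082 + 664)*(b(F(0)) + 9*8) = (-1082 + 664)*((-2 + 2*(1 - 1*0²)) + 9*8) = -418*((-2 + 2*(1 - 1*0)) + 72) = -418*((-2 + 2*(1 + 0)) + 72) = -418*((-2 + 2*1) + 72) = -418*((-2 + 2) + 72) = -418*(0 + 72) = -418*72 = -30096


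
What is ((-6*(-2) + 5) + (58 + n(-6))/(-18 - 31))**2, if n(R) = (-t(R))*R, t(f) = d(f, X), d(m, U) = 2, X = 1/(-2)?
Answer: 11881/49 ≈ 242.47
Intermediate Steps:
X = -1/2 ≈ -0.50000
t(f) = 2
n(R) = -2*R (n(R) = (-1*2)*R = -2*R)
((-6*(-2) + 5) + (58 + n(-6))/(-18 - 31))**2 = ((-6*(-2) + 5) + (58 - 2*(-6))/(-18 - 31))**2 = ((12 + 5) + (58 + 12)/(-49))**2 = (17 + 70*(-1/49))**2 = (17 - 10/7)**2 = (109/7)**2 = 11881/49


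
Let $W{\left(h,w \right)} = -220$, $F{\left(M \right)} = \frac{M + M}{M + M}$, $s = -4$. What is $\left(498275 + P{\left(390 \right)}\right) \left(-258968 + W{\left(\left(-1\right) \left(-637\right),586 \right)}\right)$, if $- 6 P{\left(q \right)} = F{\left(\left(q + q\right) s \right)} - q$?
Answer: $-129163704722$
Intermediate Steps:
$F{\left(M \right)} = 1$ ($F{\left(M \right)} = \frac{2 M}{2 M} = 2 M \frac{1}{2 M} = 1$)
$P{\left(q \right)} = - \frac{1}{6} + \frac{q}{6}$ ($P{\left(q \right)} = - \frac{1 - q}{6} = - \frac{1}{6} + \frac{q}{6}$)
$\left(498275 + P{\left(390 \right)}\right) \left(-258968 + W{\left(\left(-1\right) \left(-637\right),586 \right)}\right) = \left(498275 + \left(- \frac{1}{6} + \frac{1}{6} \cdot 390\right)\right) \left(-258968 - 220\right) = \left(498275 + \left(- \frac{1}{6} + 65\right)\right) \left(-259188\right) = \left(498275 + \frac{389}{6}\right) \left(-259188\right) = \frac{2990039}{6} \left(-259188\right) = -129163704722$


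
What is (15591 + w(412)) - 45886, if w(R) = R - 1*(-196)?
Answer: -29687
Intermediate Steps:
w(R) = 196 + R (w(R) = R + 196 = 196 + R)
(15591 + w(412)) - 45886 = (15591 + (196 + 412)) - 45886 = (15591 + 608) - 45886 = 16199 - 45886 = -29687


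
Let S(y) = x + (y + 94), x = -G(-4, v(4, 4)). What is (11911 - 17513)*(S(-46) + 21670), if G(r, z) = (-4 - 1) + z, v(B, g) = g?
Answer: -121669838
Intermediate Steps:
G(r, z) = -5 + z
x = 1 (x = -(-5 + 4) = -1*(-1) = 1)
S(y) = 95 + y (S(y) = 1 + (y + 94) = 1 + (94 + y) = 95 + y)
(11911 - 17513)*(S(-46) + 21670) = (11911 - 17513)*((95 - 46) + 21670) = -5602*(49 + 21670) = -5602*21719 = -121669838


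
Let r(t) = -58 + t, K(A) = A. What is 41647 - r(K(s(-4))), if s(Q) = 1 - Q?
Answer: 41700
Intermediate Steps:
41647 - r(K(s(-4))) = 41647 - (-58 + (1 - 1*(-4))) = 41647 - (-58 + (1 + 4)) = 41647 - (-58 + 5) = 41647 - 1*(-53) = 41647 + 53 = 41700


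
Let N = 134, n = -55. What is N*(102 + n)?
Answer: 6298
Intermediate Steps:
N*(102 + n) = 134*(102 - 55) = 134*47 = 6298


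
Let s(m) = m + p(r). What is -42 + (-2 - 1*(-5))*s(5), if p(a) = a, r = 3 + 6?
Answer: 0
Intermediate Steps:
r = 9
s(m) = 9 + m (s(m) = m + 9 = 9 + m)
-42 + (-2 - 1*(-5))*s(5) = -42 + (-2 - 1*(-5))*(9 + 5) = -42 + (-2 + 5)*14 = -42 + 3*14 = -42 + 42 = 0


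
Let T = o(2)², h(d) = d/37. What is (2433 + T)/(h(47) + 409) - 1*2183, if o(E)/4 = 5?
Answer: -33033119/15180 ≈ -2176.1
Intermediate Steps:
h(d) = d/37 (h(d) = d*(1/37) = d/37)
o(E) = 20 (o(E) = 4*5 = 20)
T = 400 (T = 20² = 400)
(2433 + T)/(h(47) + 409) - 1*2183 = (2433 + 400)/((1/37)*47 + 409) - 1*2183 = 2833/(47/37 + 409) - 2183 = 2833/(15180/37) - 2183 = 2833*(37/15180) - 2183 = 104821/15180 - 2183 = -33033119/15180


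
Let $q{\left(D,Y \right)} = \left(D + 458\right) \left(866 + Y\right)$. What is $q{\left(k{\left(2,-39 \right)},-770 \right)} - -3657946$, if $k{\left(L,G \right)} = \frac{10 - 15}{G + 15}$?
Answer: $3701934$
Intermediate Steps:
$k{\left(L,G \right)} = - \frac{5}{15 + G}$
$q{\left(D,Y \right)} = \left(458 + D\right) \left(866 + Y\right)$
$q{\left(k{\left(2,-39 \right)},-770 \right)} - -3657946 = \left(396628 + 458 \left(-770\right) + 866 \left(- \frac{5}{15 - 39}\right) + - \frac{5}{15 - 39} \left(-770\right)\right) - -3657946 = \left(396628 - 352660 + 866 \left(- \frac{5}{-24}\right) + - \frac{5}{-24} \left(-770\right)\right) + 3657946 = \left(396628 - 352660 + 866 \left(\left(-5\right) \left(- \frac{1}{24}\right)\right) + \left(-5\right) \left(- \frac{1}{24}\right) \left(-770\right)\right) + 3657946 = \left(396628 - 352660 + 866 \cdot \frac{5}{24} + \frac{5}{24} \left(-770\right)\right) + 3657946 = \left(396628 - 352660 + \frac{2165}{12} - \frac{1925}{12}\right) + 3657946 = 43988 + 3657946 = 3701934$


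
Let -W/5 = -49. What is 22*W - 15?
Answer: 5375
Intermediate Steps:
W = 245 (W = -5*(-49) = 245)
22*W - 15 = 22*245 - 15 = 5390 - 15 = 5375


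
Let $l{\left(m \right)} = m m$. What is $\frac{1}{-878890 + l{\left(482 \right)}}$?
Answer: $- \frac{1}{646566} \approx -1.5466 \cdot 10^{-6}$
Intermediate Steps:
$l{\left(m \right)} = m^{2}$
$\frac{1}{-878890 + l{\left(482 \right)}} = \frac{1}{-878890 + 482^{2}} = \frac{1}{-878890 + 232324} = \frac{1}{-646566} = - \frac{1}{646566}$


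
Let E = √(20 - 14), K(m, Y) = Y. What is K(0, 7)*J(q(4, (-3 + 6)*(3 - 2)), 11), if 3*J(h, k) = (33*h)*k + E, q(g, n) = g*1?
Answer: 3388 + 7*√6/3 ≈ 3393.7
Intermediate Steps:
q(g, n) = g
E = √6 ≈ 2.4495
J(h, k) = √6/3 + 11*h*k (J(h, k) = ((33*h)*k + √6)/3 = (33*h*k + √6)/3 = (√6 + 33*h*k)/3 = √6/3 + 11*h*k)
K(0, 7)*J(q(4, (-3 + 6)*(3 - 2)), 11) = 7*(√6/3 + 11*4*11) = 7*(√6/3 + 484) = 7*(484 + √6/3) = 3388 + 7*√6/3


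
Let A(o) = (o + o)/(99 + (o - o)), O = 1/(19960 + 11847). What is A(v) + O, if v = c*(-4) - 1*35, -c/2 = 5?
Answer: 318169/3148893 ≈ 0.10104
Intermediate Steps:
c = -10 (c = -2*5 = -10)
v = 5 (v = -10*(-4) - 1*35 = 40 - 35 = 5)
O = 1/31807 ≈ 3.1440e-5
A(o) = 2*o/99 (A(o) = (2*o)/(99 + 0) = (2*o)/99 = (2*o)*(1/99) = 2*o/99)
A(v) + O = (2/99)*5 + 1/31807 = 10/99 + 1/31807 = 318169/3148893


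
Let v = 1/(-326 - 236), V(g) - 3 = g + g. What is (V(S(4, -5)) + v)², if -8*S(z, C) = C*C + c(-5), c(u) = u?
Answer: 1265625/315844 ≈ 4.0071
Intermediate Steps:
S(z, C) = 5/8 - C²/8 (S(z, C) = -(C*C - 5)/8 = -(C² - 5)/8 = -(-5 + C²)/8 = 5/8 - C²/8)
V(g) = 3 + 2*g (V(g) = 3 + (g + g) = 3 + 2*g)
v = -1/562 (v = 1/(-562) = -1/562 ≈ -0.0017794)
(V(S(4, -5)) + v)² = ((3 + 2*(5/8 - ⅛*(-5)²)) - 1/562)² = ((3 + 2*(5/8 - ⅛*25)) - 1/562)² = ((3 + 2*(5/8 - 25/8)) - 1/562)² = ((3 + 2*(-5/2)) - 1/562)² = ((3 - 5) - 1/562)² = (-2 - 1/562)² = (-1125/562)² = 1265625/315844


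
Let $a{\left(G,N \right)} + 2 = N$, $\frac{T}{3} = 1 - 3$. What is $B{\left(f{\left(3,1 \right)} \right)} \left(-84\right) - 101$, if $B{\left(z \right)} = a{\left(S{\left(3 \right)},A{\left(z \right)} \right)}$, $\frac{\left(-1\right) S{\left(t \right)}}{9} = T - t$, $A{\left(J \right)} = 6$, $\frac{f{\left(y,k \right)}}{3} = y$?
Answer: $-437$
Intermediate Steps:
$T = -6$ ($T = 3 \left(1 - 3\right) = 3 \left(-2\right) = -6$)
$f{\left(y,k \right)} = 3 y$
$S{\left(t \right)} = 54 + 9 t$ ($S{\left(t \right)} = - 9 \left(-6 - t\right) = 54 + 9 t$)
$a{\left(G,N \right)} = -2 + N$
$B{\left(z \right)} = 4$ ($B{\left(z \right)} = -2 + 6 = 4$)
$B{\left(f{\left(3,1 \right)} \right)} \left(-84\right) - 101 = 4 \left(-84\right) - 101 = -336 - 101 = -437$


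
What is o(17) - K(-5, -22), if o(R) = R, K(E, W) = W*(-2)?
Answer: -27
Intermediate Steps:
K(E, W) = -2*W
o(17) - K(-5, -22) = 17 - (-2)*(-22) = 17 - 1*44 = 17 - 44 = -27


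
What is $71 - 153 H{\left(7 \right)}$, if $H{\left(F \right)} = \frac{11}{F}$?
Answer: $- \frac{1186}{7} \approx -169.43$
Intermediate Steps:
$71 - 153 H{\left(7 \right)} = 71 - 153 \cdot \frac{11}{7} = 71 - 153 \cdot 11 \cdot \frac{1}{7} = 71 - \frac{1683}{7} = - \frac{1186}{7}$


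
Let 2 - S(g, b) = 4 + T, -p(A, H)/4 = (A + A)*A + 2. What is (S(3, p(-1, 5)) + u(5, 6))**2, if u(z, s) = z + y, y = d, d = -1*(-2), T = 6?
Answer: 1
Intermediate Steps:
d = 2
y = 2
p(A, H) = -8 - 8*A**2 (p(A, H) = -4*((A + A)*A + 2) = -4*((2*A)*A + 2) = -4*(2*A**2 + 2) = -4*(2 + 2*A**2) = -8 - 8*A**2)
S(g, b) = -8 (S(g, b) = 2 - (4 + 6) = 2 - 1*10 = 2 - 10 = -8)
u(z, s) = 2 + z (u(z, s) = z + 2 = 2 + z)
(S(3, p(-1, 5)) + u(5, 6))**2 = (-8 + (2 + 5))**2 = (-8 + 7)**2 = (-1)**2 = 1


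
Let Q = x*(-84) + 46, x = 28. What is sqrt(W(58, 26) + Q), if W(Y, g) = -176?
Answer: I*sqrt(2482) ≈ 49.82*I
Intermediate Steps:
Q = -2306 (Q = 28*(-84) + 46 = -2352 + 46 = -2306)
sqrt(W(58, 26) + Q) = sqrt(-176 - 2306) = sqrt(-2482) = I*sqrt(2482)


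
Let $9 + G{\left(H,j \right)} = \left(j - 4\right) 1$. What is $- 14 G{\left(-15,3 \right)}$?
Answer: $140$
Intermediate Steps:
$G{\left(H,j \right)} = -13 + j$ ($G{\left(H,j \right)} = -9 + \left(j - 4\right) 1 = -9 + \left(-4 + j\right) 1 = -9 + \left(-4 + j\right) = -13 + j$)
$- 14 G{\left(-15,3 \right)} = - 14 \left(-13 + 3\right) = \left(-14\right) \left(-10\right) = 140$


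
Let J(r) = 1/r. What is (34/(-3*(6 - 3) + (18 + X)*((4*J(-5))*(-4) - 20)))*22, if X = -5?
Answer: -3740/1137 ≈ -3.2894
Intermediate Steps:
(34/(-3*(6 - 3) + (18 + X)*((4*J(-5))*(-4) - 20)))*22 = (34/(-3*(6 - 3) + (18 - 5)*((4/(-5))*(-4) - 20)))*22 = (34/(-3*3 + 13*((4*(-1/5))*(-4) - 20)))*22 = (34/(-9 + 13*(-4/5*(-4) - 20)))*22 = (34/(-9 + 13*(16/5 - 20)))*22 = (34/(-9 + 13*(-84/5)))*22 = (34/(-9 - 1092/5))*22 = (34/(-1137/5))*22 = (34*(-5/1137))*22 = -170/1137*22 = -3740/1137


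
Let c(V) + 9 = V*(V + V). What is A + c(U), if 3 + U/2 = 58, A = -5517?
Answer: 18674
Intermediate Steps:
U = 110 (U = -6 + 2*58 = -6 + 116 = 110)
c(V) = -9 + 2*V² (c(V) = -9 + V*(V + V) = -9 + V*(2*V) = -9 + 2*V²)
A + c(U) = -5517 + (-9 + 2*110²) = -5517 + (-9 + 2*12100) = -5517 + (-9 + 24200) = -5517 + 24191 = 18674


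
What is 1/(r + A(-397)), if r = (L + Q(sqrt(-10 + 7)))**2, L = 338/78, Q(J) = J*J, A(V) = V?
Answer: -9/3557 ≈ -0.0025302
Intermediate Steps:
Q(J) = J**2
L = 13/3 (L = 338*(1/78) = 13/3 ≈ 4.3333)
r = 16/9 (r = (13/3 + (sqrt(-10 + 7))**2)**2 = (13/3 + (sqrt(-3))**2)**2 = (13/3 + (I*sqrt(3))**2)**2 = (13/3 - 3)**2 = (4/3)**2 = 16/9 ≈ 1.7778)
1/(r + A(-397)) = 1/(16/9 - 397) = 1/(-3557/9) = -9/3557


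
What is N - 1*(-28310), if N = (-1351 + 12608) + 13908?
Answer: 53475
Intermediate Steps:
N = 25165 (N = 11257 + 13908 = 25165)
N - 1*(-28310) = 25165 - 1*(-28310) = 25165 + 28310 = 53475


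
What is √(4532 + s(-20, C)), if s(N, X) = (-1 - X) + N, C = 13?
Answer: √4498 ≈ 67.067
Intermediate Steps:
s(N, X) = -1 + N - X
√(4532 + s(-20, C)) = √(4532 + (-1 - 20 - 1*13)) = √(4532 + (-1 - 20 - 13)) = √(4532 - 34) = √4498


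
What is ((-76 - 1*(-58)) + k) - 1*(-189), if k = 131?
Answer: 302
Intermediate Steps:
((-76 - 1*(-58)) + k) - 1*(-189) = ((-76 - 1*(-58)) + 131) - 1*(-189) = ((-76 + 58) + 131) + 189 = (-18 + 131) + 189 = 113 + 189 = 302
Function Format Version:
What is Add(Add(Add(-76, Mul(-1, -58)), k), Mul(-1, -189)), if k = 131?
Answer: 302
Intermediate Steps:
Add(Add(Add(-76, Mul(-1, -58)), k), Mul(-1, -189)) = Add(Add(Add(-76, Mul(-1, -58)), 131), Mul(-1, -189)) = Add(Add(Add(-76, 58), 131), 189) = Add(Add(-18, 131), 189) = Add(113, 189) = 302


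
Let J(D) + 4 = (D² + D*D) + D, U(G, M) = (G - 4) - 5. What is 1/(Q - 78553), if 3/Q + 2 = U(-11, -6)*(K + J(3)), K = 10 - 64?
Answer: -246/19324037 ≈ -1.2730e-5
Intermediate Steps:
U(G, M) = -9 + G (U(G, M) = (-4 + G) - 5 = -9 + G)
J(D) = -4 + D + 2*D² (J(D) = -4 + ((D² + D*D) + D) = -4 + ((D² + D²) + D) = -4 + (2*D² + D) = -4 + (D + 2*D²) = -4 + D + 2*D²)
K = -54
Q = 1/246 (Q = 3/(-2 + (-9 - 11)*(-54 + (-4 + 3 + 2*3²))) = 3/(-2 - 20*(-54 + (-4 + 3 + 2*9))) = 3/(-2 - 20*(-54 + (-4 + 3 + 18))) = 3/(-2 - 20*(-54 + 17)) = 3/(-2 - 20*(-37)) = 3/(-2 + 740) = 3/738 = 3*(1/738) = 1/246 ≈ 0.0040650)
1/(Q - 78553) = 1/(1/246 - 78553) = 1/(-19324037/246) = -246/19324037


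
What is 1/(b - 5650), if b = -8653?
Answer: -1/14303 ≈ -6.9915e-5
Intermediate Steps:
1/(b - 5650) = 1/(-8653 - 5650) = 1/(-14303) = -1/14303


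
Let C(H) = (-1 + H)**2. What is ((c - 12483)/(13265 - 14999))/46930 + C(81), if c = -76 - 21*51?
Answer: 52081038163/8137662 ≈ 6400.0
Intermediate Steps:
c = -1147 (c = -76 - 1071 = -1147)
((c - 12483)/(13265 - 14999))/46930 + C(81) = ((-1147 - 12483)/(13265 - 14999))/46930 + (-1 + 81)**2 = -13630/(-1734)*(1/46930) + 80**2 = -13630*(-1/1734)*(1/46930) + 6400 = (6815/867)*(1/46930) + 6400 = 1363/8137662 + 6400 = 52081038163/8137662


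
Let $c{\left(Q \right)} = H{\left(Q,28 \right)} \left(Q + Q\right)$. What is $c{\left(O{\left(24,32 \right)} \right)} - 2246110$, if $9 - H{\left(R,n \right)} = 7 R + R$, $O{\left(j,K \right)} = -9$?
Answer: $-2247568$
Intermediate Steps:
$H{\left(R,n \right)} = 9 - 8 R$ ($H{\left(R,n \right)} = 9 - \left(7 R + R\right) = 9 - 8 R$)
$c{\left(Q \right)} = 2 Q \left(9 - 8 Q\right)$ ($c{\left(Q \right)} = \left(9 - 8 Q\right) \left(Q + Q\right) = \left(9 - 8 Q\right) 2 Q = 2 Q \left(9 - 8 Q\right)$)
$c{\left(O{\left(24,32 \right)} \right)} - 2246110 = 2 \left(-9\right) \left(9 - -72\right) - 2246110 = 2 \left(-9\right) \left(9 + 72\right) - 2246110 = 2 \left(-9\right) 81 - 2246110 = -1458 - 2246110 = -2247568$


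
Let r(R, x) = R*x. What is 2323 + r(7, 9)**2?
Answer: 6292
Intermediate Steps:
2323 + r(7, 9)**2 = 2323 + (7*9)**2 = 2323 + 63**2 = 2323 + 3969 = 6292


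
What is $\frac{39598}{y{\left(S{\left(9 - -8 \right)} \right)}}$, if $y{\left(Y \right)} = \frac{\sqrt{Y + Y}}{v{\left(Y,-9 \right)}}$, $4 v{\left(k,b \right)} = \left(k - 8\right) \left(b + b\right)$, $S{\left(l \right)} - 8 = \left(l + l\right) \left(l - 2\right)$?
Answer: $- \frac{45438705 \sqrt{259}}{259} \approx -2.8234 \cdot 10^{6}$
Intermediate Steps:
$S{\left(l \right)} = 8 + 2 l \left(-2 + l\right)$ ($S{\left(l \right)} = 8 + \left(l + l\right) \left(l - 2\right) = 8 + 2 l \left(-2 + l\right)$)
$v{\left(k,b \right)} = \frac{b \left(-8 + k\right)}{2}$ ($v{\left(k,b \right)} = \frac{\left(k - 8\right) \left(b + b\right)}{4} = \frac{\left(-8 + k\right) 2 b}{4} = \frac{2 b \left(-8 + k\right)}{4} = \frac{b \left(-8 + k\right)}{2}$)
$y{\left(Y \right)} = \frac{\sqrt{2} \sqrt{Y}}{36 - \frac{9 Y}{2}}$ ($y{\left(Y \right)} = \frac{\sqrt{Y + Y}}{\frac{1}{2} \left(-9\right) \left(-8 + Y\right)} = \frac{\sqrt{2 Y}}{36 - \frac{9 Y}{2}} = \frac{\sqrt{2} \sqrt{Y}}{36 - \frac{9 Y}{2}}$)
$\frac{39598}{y{\left(S{\left(9 - -8 \right)} \right)}} = \frac{39598}{\left(-2\right) \sqrt{2} \sqrt{8 - 4 \left(9 - -8\right) + 2 \left(9 - -8\right)^{2}} \frac{1}{-72 + 9 \left(8 - 4 \left(9 - -8\right) + 2 \left(9 - -8\right)^{2}\right)}} = \frac{39598}{\left(-2\right) \sqrt{2} \sqrt{8 - 4 \left(9 + 8\right) + 2 \left(9 + 8\right)^{2}} \frac{1}{-72 + 9 \left(8 - 4 \left(9 + 8\right) + 2 \left(9 + 8\right)^{2}\right)}} = \frac{39598}{\left(-2\right) \sqrt{2} \sqrt{8 - 68 + 2 \cdot 17^{2}} \frac{1}{-72 + 9 \left(8 - 68 + 2 \cdot 17^{2}\right)}} = \frac{39598}{\left(-2\right) \sqrt{2} \sqrt{8 - 68 + 2 \cdot 289} \frac{1}{-72 + 9 \left(8 - 68 + 2 \cdot 289\right)}} = \frac{39598}{\left(-2\right) \sqrt{2} \sqrt{8 - 68 + 578} \frac{1}{-72 + 9 \left(8 - 68 + 578\right)}} = \frac{39598}{\left(-2\right) \sqrt{2} \sqrt{518} \frac{1}{-72 + 9 \cdot 518}} = \frac{39598}{\left(-2\right) \sqrt{2} \sqrt{518} \frac{1}{-72 + 4662}} = \frac{39598}{\left(-2\right) \sqrt{2} \sqrt{518} \cdot \frac{1}{4590}} = \frac{39598}{\left(- \frac{2}{2295}\right) \sqrt{259}} = 39598 \left(- \frac{2295 \sqrt{259}}{518}\right) = - \frac{45438705 \sqrt{259}}{259}$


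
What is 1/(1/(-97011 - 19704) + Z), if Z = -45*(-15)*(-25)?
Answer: -116715/1969565626 ≈ -5.9259e-5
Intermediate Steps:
Z = -16875 (Z = 675*(-25) = -16875)
1/(1/(-97011 - 19704) + Z) = 1/(1/(-97011 - 19704) - 16875) = 1/(1/(-116715) - 16875) = 1/(-1/116715 - 16875) = 1/(-1969565626/116715) = -116715/1969565626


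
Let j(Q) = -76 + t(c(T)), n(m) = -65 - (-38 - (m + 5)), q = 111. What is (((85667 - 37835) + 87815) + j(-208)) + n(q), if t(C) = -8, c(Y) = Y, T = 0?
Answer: 135652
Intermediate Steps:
n(m) = -22 + m (n(m) = -65 - (-38 - (5 + m)) = -65 - (-38 + (-5 - m)) = -65 - (-43 - m) = -65 + (43 + m) = -22 + m)
j(Q) = -84 (j(Q) = -76 - 8 = -84)
(((85667 - 37835) + 87815) + j(-208)) + n(q) = (((85667 - 37835) + 87815) - 84) + (-22 + 111) = ((47832 + 87815) - 84) + 89 = (135647 - 84) + 89 = 135563 + 89 = 135652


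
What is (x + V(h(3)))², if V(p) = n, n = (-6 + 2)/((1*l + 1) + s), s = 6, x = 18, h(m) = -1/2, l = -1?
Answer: 2704/9 ≈ 300.44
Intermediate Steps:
h(m) = -½ (h(m) = -1*½ = -½)
n = -⅔ (n = (-6 + 2)/((1*(-1) + 1) + 6) = -4/((-1 + 1) + 6) = -4/(0 + 6) = -4/6 = -4*⅙ = -⅔ ≈ -0.66667)
V(p) = -⅔
(x + V(h(3)))² = (18 - ⅔)² = (52/3)² = 2704/9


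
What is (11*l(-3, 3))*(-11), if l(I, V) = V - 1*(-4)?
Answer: -847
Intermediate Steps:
l(I, V) = 4 + V (l(I, V) = V + 4 = 4 + V)
(11*l(-3, 3))*(-11) = (11*(4 + 3))*(-11) = (11*7)*(-11) = 77*(-11) = -847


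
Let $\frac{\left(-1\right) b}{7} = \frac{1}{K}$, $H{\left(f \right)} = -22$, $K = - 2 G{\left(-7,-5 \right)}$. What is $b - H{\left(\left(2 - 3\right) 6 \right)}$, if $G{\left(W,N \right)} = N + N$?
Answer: $\frac{433}{20} \approx 21.65$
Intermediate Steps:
$G{\left(W,N \right)} = 2 N$
$K = 20$ ($K = - 2 \cdot 2 \left(-5\right) = \left(-2\right) \left(-10\right) = 20$)
$b = - \frac{7}{20} \approx -0.35$
$b - H{\left(\left(2 - 3\right) 6 \right)} = - \frac{7}{20} - -22 = - \frac{7}{20} + 22 = \frac{433}{20}$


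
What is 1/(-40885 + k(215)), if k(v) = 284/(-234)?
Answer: -117/4783687 ≈ -2.4458e-5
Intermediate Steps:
k(v) = -142/117 (k(v) = 284*(-1/234) = -142/117)
1/(-40885 + k(215)) = 1/(-40885 - 142/117) = 1/(-4783687/117) = -117/4783687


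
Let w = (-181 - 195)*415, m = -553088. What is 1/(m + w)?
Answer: -1/709128 ≈ -1.4102e-6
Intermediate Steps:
w = -156040 (w = -376*415 = -156040)
1/(m + w) = 1/(-553088 - 156040) = 1/(-709128) = -1/709128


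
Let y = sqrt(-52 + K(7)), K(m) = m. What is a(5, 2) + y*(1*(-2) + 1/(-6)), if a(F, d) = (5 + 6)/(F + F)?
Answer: 11/10 - 13*I*sqrt(5)/2 ≈ 1.1 - 14.534*I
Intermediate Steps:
y = 3*I*sqrt(5) (y = sqrt(-52 + 7) = sqrt(-45) = 3*I*sqrt(5) ≈ 6.7082*I)
a(F, d) = 11/(2*F) (a(F, d) = 11/((2*F)) = 11*(1/(2*F)) = 11/(2*F))
a(5, 2) + y*(1*(-2) + 1/(-6)) = (11/2)/5 + (3*I*sqrt(5))*(1*(-2) + 1/(-6)) = (11/2)*(1/5) + (3*I*sqrt(5))*(-2 - 1/6) = 11/10 + (3*I*sqrt(5))*(-13/6) = 11/10 - 13*I*sqrt(5)/2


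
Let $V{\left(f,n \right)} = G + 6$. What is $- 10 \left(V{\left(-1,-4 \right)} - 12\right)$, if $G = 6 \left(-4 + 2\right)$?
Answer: $180$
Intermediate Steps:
$G = -12$ ($G = 6 \left(-2\right) = -12$)
$V{\left(f,n \right)} = -6$ ($V{\left(f,n \right)} = -12 + 6 = -6$)
$- 10 \left(V{\left(-1,-4 \right)} - 12\right) = - 10 \left(-6 - 12\right) = \left(-10\right) \left(-18\right) = 180$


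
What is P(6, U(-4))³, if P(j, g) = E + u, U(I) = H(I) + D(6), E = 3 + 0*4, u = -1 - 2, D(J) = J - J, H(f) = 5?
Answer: 0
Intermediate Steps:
D(J) = 0
u = -3
E = 3 (E = 3 + 0 = 3)
U(I) = 5 (U(I) = 5 + 0 = 5)
P(j, g) = 0 (P(j, g) = 3 - 3 = 0)
P(6, U(-4))³ = 0³ = 0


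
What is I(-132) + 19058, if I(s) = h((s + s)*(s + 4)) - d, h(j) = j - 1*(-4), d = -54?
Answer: 52908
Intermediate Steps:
h(j) = 4 + j (h(j) = j + 4 = 4 + j)
I(s) = 58 + 2*s*(4 + s) (I(s) = (4 + (s + s)*(s + 4)) - 1*(-54) = (4 + (2*s)*(4 + s)) + 54 = (4 + 2*s*(4 + s)) + 54 = 58 + 2*s*(4 + s))
I(-132) + 19058 = (58 + 2*(-132)*(4 - 132)) + 19058 = (58 + 2*(-132)*(-128)) + 19058 = (58 + 33792) + 19058 = 33850 + 19058 = 52908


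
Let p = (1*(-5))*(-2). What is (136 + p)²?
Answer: 21316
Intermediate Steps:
p = 10 (p = -5*(-2) = 10)
(136 + p)² = (136 + 10)² = 146² = 21316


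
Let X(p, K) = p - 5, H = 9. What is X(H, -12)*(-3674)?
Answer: -14696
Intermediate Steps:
X(p, K) = -5 + p
X(H, -12)*(-3674) = (-5 + 9)*(-3674) = 4*(-3674) = -14696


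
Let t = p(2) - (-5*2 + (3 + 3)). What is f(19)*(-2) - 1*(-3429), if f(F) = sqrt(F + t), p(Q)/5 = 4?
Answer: 3429 - 2*sqrt(43) ≈ 3415.9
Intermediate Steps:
p(Q) = 20 (p(Q) = 5*4 = 20)
t = 24 (t = 20 - (-5*2 + (3 + 3)) = 20 - (-10 + 6) = 20 - 1*(-4) = 20 + 4 = 24)
f(F) = sqrt(24 + F) (f(F) = sqrt(F + 24) = sqrt(24 + F))
f(19)*(-2) - 1*(-3429) = sqrt(24 + 19)*(-2) - 1*(-3429) = sqrt(43)*(-2) + 3429 = -2*sqrt(43) + 3429 = 3429 - 2*sqrt(43)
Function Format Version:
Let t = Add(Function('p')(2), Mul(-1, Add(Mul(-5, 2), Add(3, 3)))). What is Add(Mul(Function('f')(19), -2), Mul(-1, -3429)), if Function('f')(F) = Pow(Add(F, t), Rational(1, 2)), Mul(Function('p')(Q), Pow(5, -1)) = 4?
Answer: Add(3429, Mul(-2, Pow(43, Rational(1, 2)))) ≈ 3415.9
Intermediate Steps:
Function('p')(Q) = 20 (Function('p')(Q) = Mul(5, 4) = 20)
t = 24 (t = Add(20, Mul(-1, Add(Mul(-5, 2), Add(3, 3)))) = Add(20, Mul(-1, Add(-10, 6))) = Add(20, Mul(-1, -4)) = Add(20, 4) = 24)
Function('f')(F) = Pow(Add(24, F), Rational(1, 2)) (Function('f')(F) = Pow(Add(F, 24), Rational(1, 2)) = Pow(Add(24, F), Rational(1, 2)))
Add(Mul(Function('f')(19), -2), Mul(-1, -3429)) = Add(Mul(Pow(Add(24, 19), Rational(1, 2)), -2), Mul(-1, -3429)) = Add(Mul(Pow(43, Rational(1, 2)), -2), 3429) = Add(Mul(-2, Pow(43, Rational(1, 2))), 3429) = Add(3429, Mul(-2, Pow(43, Rational(1, 2))))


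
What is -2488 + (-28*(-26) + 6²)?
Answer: -1724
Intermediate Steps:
-2488 + (-28*(-26) + 6²) = -2488 + (728 + 36) = -2488 + 764 = -1724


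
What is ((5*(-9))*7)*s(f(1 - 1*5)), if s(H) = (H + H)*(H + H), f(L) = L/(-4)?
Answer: -1260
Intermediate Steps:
f(L) = -L/4 (f(L) = L*(-¼) = -L/4)
s(H) = 4*H² (s(H) = (2*H)*(2*H) = 4*H²)
((5*(-9))*7)*s(f(1 - 1*5)) = ((5*(-9))*7)*(4*(-(1 - 1*5)/4)²) = (-45*7)*(4*(-(1 - 5)/4)²) = -1260*(-¼*(-4))² = -1260*1² = -1260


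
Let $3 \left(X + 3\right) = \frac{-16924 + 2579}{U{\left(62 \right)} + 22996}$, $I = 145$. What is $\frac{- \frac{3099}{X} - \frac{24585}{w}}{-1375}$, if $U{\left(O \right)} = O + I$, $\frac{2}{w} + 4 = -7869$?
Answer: $- \frac{21598545788421}{306861500} \approx -70385.0$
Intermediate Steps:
$w = - \frac{2}{7873}$ ($w = \frac{2}{-4 - 7869} = \frac{2}{-7873} = 2 \left(- \frac{1}{7873}\right) = - \frac{2}{7873} \approx -0.00025403$)
$U{\left(O \right)} = 145 + O$ ($U{\left(O \right)} = O + 145 = 145 + O$)
$X = - \frac{223172}{69609}$ ($X = -3 + \frac{\left(-16924 + 2579\right) \frac{1}{\left(145 + 62\right) + 22996}}{3} = -3 + \frac{\left(-14345\right) \frac{1}{207 + 22996}}{3} = -3 + \frac{\left(-14345\right) \frac{1}{23203}}{3} = -3 + \frac{1}{3} \left(- \frac{14345}{23203}\right) = -3 - \frac{14345}{69609} = - \frac{223172}{69609} \approx -3.2061$)
$\frac{- \frac{3099}{X} - \frac{24585}{w}}{-1375} = \frac{- \frac{3099}{- \frac{223172}{69609}} - \frac{24585}{- \frac{2}{7873}}}{-1375} = \left(\left(-3099\right) \left(- \frac{69609}{223172}\right) - - \frac{193557705}{2}\right) \left(- \frac{1}{1375}\right) = \left(\frac{215718291}{223172} + \frac{193557705}{2}\right) \left(- \frac{1}{1375}\right) = \frac{21598545788421}{223172} \left(- \frac{1}{1375}\right) = - \frac{21598545788421}{306861500}$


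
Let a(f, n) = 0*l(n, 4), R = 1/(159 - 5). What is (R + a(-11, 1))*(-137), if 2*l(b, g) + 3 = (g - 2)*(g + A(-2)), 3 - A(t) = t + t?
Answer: -137/154 ≈ -0.88961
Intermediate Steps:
A(t) = 3 - 2*t (A(t) = 3 - (t + t) = 3 - 2*t)
R = 1/154 ≈ 0.0064935
l(b, g) = -3/2 + (-2 + g)*(7 + g)/2 (l(b, g) = -3/2 + ((g - 2)*(g + (3 - 2*(-2))))/2 = -3/2 + ((-2 + g)*(g + (3 + 4)))/2 = -3/2 + ((-2 + g)*(g + 7))/2 = -3/2 + ((-2 + g)*(7 + g))/2 = -3/2 + (-2 + g)*(7 + g)/2)
a(f, n) = 0 (a(f, n) = 0*(-17/2 + (½)*4² + (5/2)*4) = 0*(-17/2 + (½)*16 + 10) = 0*(-17/2 + 8 + 10) = 0*(19/2) = 0)
(R + a(-11, 1))*(-137) = (1/154 + 0)*(-137) = (1/154)*(-137) = -137/154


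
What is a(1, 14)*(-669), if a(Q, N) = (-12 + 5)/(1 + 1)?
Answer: 4683/2 ≈ 2341.5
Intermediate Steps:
a(Q, N) = -7/2
a(1, 14)*(-669) = -7/2*(-669) = 4683/2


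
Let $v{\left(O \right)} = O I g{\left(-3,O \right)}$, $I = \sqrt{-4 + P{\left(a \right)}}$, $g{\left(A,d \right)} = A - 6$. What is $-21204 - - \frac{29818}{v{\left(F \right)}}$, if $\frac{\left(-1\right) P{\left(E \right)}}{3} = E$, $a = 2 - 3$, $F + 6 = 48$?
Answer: $-21204 + \frac{14909 i}{189} \approx -21204.0 + 78.884 i$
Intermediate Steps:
$F = 42$ ($F = -6 + 48 = 42$)
$a = -1$ ($a = 2 - 3 = -1$)
$P{\left(E \right)} = - 3 E$
$g{\left(A,d \right)} = -6 + A$ ($g{\left(A,d \right)} = A - 6 = -6 + A$)
$I = i$ ($I = \sqrt{-4 - -3} = \sqrt{-4 + 3} = \sqrt{-1} = i \approx 1.0 i$)
$v{\left(O \right)} = - 9 i O$ ($v{\left(O \right)} = O i \left(-6 - 3\right) = i O \left(-9\right) = - 9 i O$)
$-21204 - - \frac{29818}{v{\left(F \right)}} = -21204 - - \frac{29818}{\left(-9\right) i 42} = -21204 - - \frac{29818}{\left(-378\right) i} = -21204 - - 29818 \frac{i}{378} = -21204 - - \frac{14909 i}{189} = -21204 + \frac{14909 i}{189}$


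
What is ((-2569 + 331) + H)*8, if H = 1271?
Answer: -7736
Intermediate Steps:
((-2569 + 331) + H)*8 = ((-2569 + 331) + 1271)*8 = (-2238 + 1271)*8 = -967*8 = -7736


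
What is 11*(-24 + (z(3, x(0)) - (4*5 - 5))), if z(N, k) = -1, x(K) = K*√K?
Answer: -440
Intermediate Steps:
x(K) = K^(3/2)
11*(-24 + (z(3, x(0)) - (4*5 - 5))) = 11*(-24 + (-1 - (4*5 - 5))) = 11*(-24 + (-1 - (20 - 5))) = 11*(-24 + (-1 - 1*15)) = 11*(-24 + (-1 - 15)) = 11*(-24 - 16) = 11*(-40) = -440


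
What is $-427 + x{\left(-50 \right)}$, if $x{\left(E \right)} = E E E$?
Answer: $-125427$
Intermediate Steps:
$x{\left(E \right)} = E^{3}$ ($x{\left(E \right)} = E^{2} E = E^{3}$)
$-427 + x{\left(-50 \right)} = -427 + \left(-50\right)^{3} = -427 - 125000 = -125427$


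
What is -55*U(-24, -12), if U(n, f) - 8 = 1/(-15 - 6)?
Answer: -9185/21 ≈ -437.38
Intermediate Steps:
U(n, f) = 167/21 (U(n, f) = 8 + 1/(-15 - 6) = 8 + 1/(-21) = 8 - 1/21 = 167/21)
-55*U(-24, -12) = -55*167/21 = -9185/21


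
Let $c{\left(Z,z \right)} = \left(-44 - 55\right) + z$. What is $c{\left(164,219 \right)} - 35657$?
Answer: $-35537$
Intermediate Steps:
$c{\left(Z,z \right)} = -99 + z$
$c{\left(164,219 \right)} - 35657 = \left(-99 + 219\right) - 35657 = 120 - 35657 = -35537$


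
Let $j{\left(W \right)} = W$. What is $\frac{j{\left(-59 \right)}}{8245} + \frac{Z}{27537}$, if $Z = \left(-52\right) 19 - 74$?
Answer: $- \frac{3460291}{75680855} \approx -0.045722$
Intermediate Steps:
$Z = -1062$ ($Z = -988 - 74 = -1062$)
$\frac{j{\left(-59 \right)}}{8245} + \frac{Z}{27537} = - \frac{59}{8245} - \frac{1062}{27537} = \left(-59\right) \frac{1}{8245} - \frac{354}{9179} = - \frac{59}{8245} - \frac{354}{9179} = - \frac{3460291}{75680855}$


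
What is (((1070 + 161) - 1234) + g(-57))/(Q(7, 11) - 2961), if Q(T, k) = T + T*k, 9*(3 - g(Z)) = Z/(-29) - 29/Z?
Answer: 4090/42801129 ≈ 9.5558e-5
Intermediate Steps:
g(Z) = 3 + Z/261 + 29/(9*Z) (g(Z) = 3 - (Z/(-29) - 29/Z)/9 = 3 - (Z*(-1/29) - 29/Z)/9 = 3 - (-Z/29 - 29/Z)/9 = 3 - (-29/Z - Z/29)/9 = 3 + (Z/261 + 29/(9*Z)) = 3 + Z/261 + 29/(9*Z))
(((1070 + 161) - 1234) + g(-57))/(Q(7, 11) - 2961) = (((1070 + 161) - 1234) + (1/261)*(841 - 57*(783 - 57))/(-57))/(7*(1 + 11) - 2961) = ((1231 - 1234) + (1/261)*(-1/57)*(841 - 57*726))/(7*12 - 2961) = (-3 + (1/261)*(-1/57)*(841 - 41382))/(84 - 2961) = (-3 + (1/261)*(-1/57)*(-40541))/(-2877) = (-3 + 40541/14877)*(-1/2877) = -4090/14877*(-1/2877) = 4090/42801129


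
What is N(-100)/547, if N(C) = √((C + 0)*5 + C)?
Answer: 10*I*√6/547 ≈ 0.04478*I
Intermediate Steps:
N(C) = √6*√C (N(C) = √(C*5 + C) = √(5*C + C) = √(6*C) = √6*√C)
N(-100)/547 = (√6*√(-100))/547 = (√6*(10*I))*(1/547) = (10*I*√6)*(1/547) = 10*I*√6/547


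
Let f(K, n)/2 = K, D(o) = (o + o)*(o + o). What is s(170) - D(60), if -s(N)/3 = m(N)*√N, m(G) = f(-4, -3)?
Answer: -14400 + 24*√170 ≈ -14087.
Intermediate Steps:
D(o) = 4*o² (D(o) = (2*o)*(2*o) = 4*o²)
f(K, n) = 2*K
m(G) = -8 (m(G) = 2*(-4) = -8)
s(N) = 24*√N (s(N) = -(-24)*√N = 24*√N)
s(170) - D(60) = 24*√170 - 4*60² = 24*√170 - 4*3600 = 24*√170 - 1*14400 = 24*√170 - 14400 = -14400 + 24*√170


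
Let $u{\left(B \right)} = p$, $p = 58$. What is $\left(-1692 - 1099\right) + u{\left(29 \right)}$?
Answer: $-2733$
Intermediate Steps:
$u{\left(B \right)} = 58$
$\left(-1692 - 1099\right) + u{\left(29 \right)} = \left(-1692 - 1099\right) + 58 = -2791 + 58 = -2733$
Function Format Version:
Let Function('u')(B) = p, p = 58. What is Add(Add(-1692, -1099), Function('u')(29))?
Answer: -2733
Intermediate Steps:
Function('u')(B) = 58
Add(Add(-1692, -1099), Function('u')(29)) = Add(Add(-1692, -1099), 58) = Add(-2791, 58) = -2733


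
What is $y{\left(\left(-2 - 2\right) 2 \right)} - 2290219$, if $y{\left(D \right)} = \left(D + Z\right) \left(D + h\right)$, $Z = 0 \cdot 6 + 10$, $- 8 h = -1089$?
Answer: $- \frac{9159851}{4} \approx -2.29 \cdot 10^{6}$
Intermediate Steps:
$h = \frac{1089}{8}$ ($h = \left(- \frac{1}{8}\right) \left(-1089\right) = \frac{1089}{8} \approx 136.13$)
$Z = 10$ ($Z = 0 + 10 = 10$)
$y{\left(D \right)} = \left(10 + D\right) \left(\frac{1089}{8} + D\right)$ ($y{\left(D \right)} = \left(D + 10\right) \left(D + \frac{1089}{8}\right) = \left(10 + D\right) \left(\frac{1089}{8} + D\right)$)
$y{\left(\left(-2 - 2\right) 2 \right)} - 2290219 = \left(\frac{5445}{4} + \left(\left(-2 - 2\right) 2\right)^{2} + \frac{1169 \left(-2 - 2\right) 2}{8}\right) - 2290219 = \left(\frac{5445}{4} + \left(\left(-4\right) 2\right)^{2} + \frac{1169 \left(\left(-4\right) 2\right)}{8}\right) - 2290219 = \left(\frac{5445}{4} + \left(-8\right)^{2} + \frac{1169}{8} \left(-8\right)\right) - 2290219 = \left(\frac{5445}{4} + 64 - 1169\right) - 2290219 = \frac{1025}{4} - 2290219 = - \frac{9159851}{4}$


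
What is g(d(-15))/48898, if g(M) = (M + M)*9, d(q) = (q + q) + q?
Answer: -405/24449 ≈ -0.016565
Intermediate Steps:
d(q) = 3*q (d(q) = 2*q + q = 3*q)
g(M) = 18*M (g(M) = (2*M)*9 = 18*M)
g(d(-15))/48898 = (18*(3*(-15)))/48898 = (18*(-45))*(1/48898) = -810*1/48898 = -405/24449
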